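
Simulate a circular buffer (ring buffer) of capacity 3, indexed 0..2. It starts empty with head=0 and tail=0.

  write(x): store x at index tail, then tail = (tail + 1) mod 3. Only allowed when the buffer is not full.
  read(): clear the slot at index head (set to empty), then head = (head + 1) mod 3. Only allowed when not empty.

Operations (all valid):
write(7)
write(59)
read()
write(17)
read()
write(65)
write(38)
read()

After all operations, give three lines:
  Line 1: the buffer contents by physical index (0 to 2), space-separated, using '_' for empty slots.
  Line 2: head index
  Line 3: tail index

Answer: 65 38 _
0
2

Derivation:
write(7): buf=[7 _ _], head=0, tail=1, size=1
write(59): buf=[7 59 _], head=0, tail=2, size=2
read(): buf=[_ 59 _], head=1, tail=2, size=1
write(17): buf=[_ 59 17], head=1, tail=0, size=2
read(): buf=[_ _ 17], head=2, tail=0, size=1
write(65): buf=[65 _ 17], head=2, tail=1, size=2
write(38): buf=[65 38 17], head=2, tail=2, size=3
read(): buf=[65 38 _], head=0, tail=2, size=2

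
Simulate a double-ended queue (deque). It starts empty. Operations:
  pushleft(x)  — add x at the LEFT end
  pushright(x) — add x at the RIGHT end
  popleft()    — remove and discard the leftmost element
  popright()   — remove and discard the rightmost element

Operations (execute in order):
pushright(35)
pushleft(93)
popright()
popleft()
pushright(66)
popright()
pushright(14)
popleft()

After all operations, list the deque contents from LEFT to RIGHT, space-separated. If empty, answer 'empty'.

Answer: empty

Derivation:
pushright(35): [35]
pushleft(93): [93, 35]
popright(): [93]
popleft(): []
pushright(66): [66]
popright(): []
pushright(14): [14]
popleft(): []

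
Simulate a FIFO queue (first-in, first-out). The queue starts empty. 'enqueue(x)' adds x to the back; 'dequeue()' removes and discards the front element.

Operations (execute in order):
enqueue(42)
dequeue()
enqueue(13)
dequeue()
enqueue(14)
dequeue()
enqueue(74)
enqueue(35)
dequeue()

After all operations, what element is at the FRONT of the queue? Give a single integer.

enqueue(42): queue = [42]
dequeue(): queue = []
enqueue(13): queue = [13]
dequeue(): queue = []
enqueue(14): queue = [14]
dequeue(): queue = []
enqueue(74): queue = [74]
enqueue(35): queue = [74, 35]
dequeue(): queue = [35]

Answer: 35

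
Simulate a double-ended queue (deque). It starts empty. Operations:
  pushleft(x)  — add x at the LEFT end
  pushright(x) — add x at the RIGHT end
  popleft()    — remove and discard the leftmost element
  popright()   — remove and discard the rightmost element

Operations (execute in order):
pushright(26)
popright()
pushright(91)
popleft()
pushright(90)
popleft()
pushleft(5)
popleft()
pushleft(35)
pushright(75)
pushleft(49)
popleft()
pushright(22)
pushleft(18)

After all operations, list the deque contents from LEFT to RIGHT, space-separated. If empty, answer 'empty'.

Answer: 18 35 75 22

Derivation:
pushright(26): [26]
popright(): []
pushright(91): [91]
popleft(): []
pushright(90): [90]
popleft(): []
pushleft(5): [5]
popleft(): []
pushleft(35): [35]
pushright(75): [35, 75]
pushleft(49): [49, 35, 75]
popleft(): [35, 75]
pushright(22): [35, 75, 22]
pushleft(18): [18, 35, 75, 22]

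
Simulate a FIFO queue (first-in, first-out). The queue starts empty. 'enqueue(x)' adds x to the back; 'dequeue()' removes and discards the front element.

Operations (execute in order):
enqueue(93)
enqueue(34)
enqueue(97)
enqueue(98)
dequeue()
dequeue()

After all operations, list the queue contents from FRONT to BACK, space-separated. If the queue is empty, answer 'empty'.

Answer: 97 98

Derivation:
enqueue(93): [93]
enqueue(34): [93, 34]
enqueue(97): [93, 34, 97]
enqueue(98): [93, 34, 97, 98]
dequeue(): [34, 97, 98]
dequeue(): [97, 98]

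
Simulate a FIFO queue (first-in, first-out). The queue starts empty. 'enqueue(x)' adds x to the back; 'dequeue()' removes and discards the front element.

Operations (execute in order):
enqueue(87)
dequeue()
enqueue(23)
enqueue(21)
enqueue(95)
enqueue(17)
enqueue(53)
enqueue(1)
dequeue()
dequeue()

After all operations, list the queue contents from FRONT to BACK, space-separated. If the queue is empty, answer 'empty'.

enqueue(87): [87]
dequeue(): []
enqueue(23): [23]
enqueue(21): [23, 21]
enqueue(95): [23, 21, 95]
enqueue(17): [23, 21, 95, 17]
enqueue(53): [23, 21, 95, 17, 53]
enqueue(1): [23, 21, 95, 17, 53, 1]
dequeue(): [21, 95, 17, 53, 1]
dequeue(): [95, 17, 53, 1]

Answer: 95 17 53 1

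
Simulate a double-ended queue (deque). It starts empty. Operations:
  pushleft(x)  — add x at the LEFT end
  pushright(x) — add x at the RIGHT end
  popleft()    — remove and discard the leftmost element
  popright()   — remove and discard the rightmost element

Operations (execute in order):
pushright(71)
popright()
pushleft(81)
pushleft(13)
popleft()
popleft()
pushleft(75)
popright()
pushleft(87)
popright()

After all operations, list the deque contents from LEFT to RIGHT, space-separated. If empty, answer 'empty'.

Answer: empty

Derivation:
pushright(71): [71]
popright(): []
pushleft(81): [81]
pushleft(13): [13, 81]
popleft(): [81]
popleft(): []
pushleft(75): [75]
popright(): []
pushleft(87): [87]
popright(): []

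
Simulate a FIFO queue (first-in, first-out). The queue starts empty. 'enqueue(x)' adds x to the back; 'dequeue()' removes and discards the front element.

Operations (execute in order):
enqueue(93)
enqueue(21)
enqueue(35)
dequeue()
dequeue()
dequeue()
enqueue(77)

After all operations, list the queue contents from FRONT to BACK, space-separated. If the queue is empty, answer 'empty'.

Answer: 77

Derivation:
enqueue(93): [93]
enqueue(21): [93, 21]
enqueue(35): [93, 21, 35]
dequeue(): [21, 35]
dequeue(): [35]
dequeue(): []
enqueue(77): [77]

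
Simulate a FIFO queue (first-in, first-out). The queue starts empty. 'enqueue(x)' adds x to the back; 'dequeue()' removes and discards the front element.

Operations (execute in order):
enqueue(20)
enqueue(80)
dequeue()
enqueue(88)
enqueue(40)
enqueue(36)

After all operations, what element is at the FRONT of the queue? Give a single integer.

enqueue(20): queue = [20]
enqueue(80): queue = [20, 80]
dequeue(): queue = [80]
enqueue(88): queue = [80, 88]
enqueue(40): queue = [80, 88, 40]
enqueue(36): queue = [80, 88, 40, 36]

Answer: 80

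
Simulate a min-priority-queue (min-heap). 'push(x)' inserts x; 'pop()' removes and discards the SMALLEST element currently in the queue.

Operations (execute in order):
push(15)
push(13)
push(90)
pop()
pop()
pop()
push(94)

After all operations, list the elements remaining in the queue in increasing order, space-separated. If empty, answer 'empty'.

Answer: 94

Derivation:
push(15): heap contents = [15]
push(13): heap contents = [13, 15]
push(90): heap contents = [13, 15, 90]
pop() → 13: heap contents = [15, 90]
pop() → 15: heap contents = [90]
pop() → 90: heap contents = []
push(94): heap contents = [94]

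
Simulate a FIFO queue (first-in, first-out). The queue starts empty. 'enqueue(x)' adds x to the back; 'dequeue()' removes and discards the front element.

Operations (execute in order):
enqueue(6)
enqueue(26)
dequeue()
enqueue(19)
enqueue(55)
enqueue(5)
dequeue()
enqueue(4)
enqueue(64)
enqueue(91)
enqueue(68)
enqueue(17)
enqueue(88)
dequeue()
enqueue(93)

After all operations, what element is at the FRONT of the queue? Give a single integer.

Answer: 55

Derivation:
enqueue(6): queue = [6]
enqueue(26): queue = [6, 26]
dequeue(): queue = [26]
enqueue(19): queue = [26, 19]
enqueue(55): queue = [26, 19, 55]
enqueue(5): queue = [26, 19, 55, 5]
dequeue(): queue = [19, 55, 5]
enqueue(4): queue = [19, 55, 5, 4]
enqueue(64): queue = [19, 55, 5, 4, 64]
enqueue(91): queue = [19, 55, 5, 4, 64, 91]
enqueue(68): queue = [19, 55, 5, 4, 64, 91, 68]
enqueue(17): queue = [19, 55, 5, 4, 64, 91, 68, 17]
enqueue(88): queue = [19, 55, 5, 4, 64, 91, 68, 17, 88]
dequeue(): queue = [55, 5, 4, 64, 91, 68, 17, 88]
enqueue(93): queue = [55, 5, 4, 64, 91, 68, 17, 88, 93]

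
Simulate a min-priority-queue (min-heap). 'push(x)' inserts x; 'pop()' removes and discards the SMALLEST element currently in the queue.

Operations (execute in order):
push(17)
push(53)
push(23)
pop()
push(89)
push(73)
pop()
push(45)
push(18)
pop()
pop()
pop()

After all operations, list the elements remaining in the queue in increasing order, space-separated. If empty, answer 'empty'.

Answer: 73 89

Derivation:
push(17): heap contents = [17]
push(53): heap contents = [17, 53]
push(23): heap contents = [17, 23, 53]
pop() → 17: heap contents = [23, 53]
push(89): heap contents = [23, 53, 89]
push(73): heap contents = [23, 53, 73, 89]
pop() → 23: heap contents = [53, 73, 89]
push(45): heap contents = [45, 53, 73, 89]
push(18): heap contents = [18, 45, 53, 73, 89]
pop() → 18: heap contents = [45, 53, 73, 89]
pop() → 45: heap contents = [53, 73, 89]
pop() → 53: heap contents = [73, 89]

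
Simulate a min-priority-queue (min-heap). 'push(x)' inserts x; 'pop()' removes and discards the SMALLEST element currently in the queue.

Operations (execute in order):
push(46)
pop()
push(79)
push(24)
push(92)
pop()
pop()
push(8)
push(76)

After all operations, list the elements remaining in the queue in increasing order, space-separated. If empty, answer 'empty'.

Answer: 8 76 92

Derivation:
push(46): heap contents = [46]
pop() → 46: heap contents = []
push(79): heap contents = [79]
push(24): heap contents = [24, 79]
push(92): heap contents = [24, 79, 92]
pop() → 24: heap contents = [79, 92]
pop() → 79: heap contents = [92]
push(8): heap contents = [8, 92]
push(76): heap contents = [8, 76, 92]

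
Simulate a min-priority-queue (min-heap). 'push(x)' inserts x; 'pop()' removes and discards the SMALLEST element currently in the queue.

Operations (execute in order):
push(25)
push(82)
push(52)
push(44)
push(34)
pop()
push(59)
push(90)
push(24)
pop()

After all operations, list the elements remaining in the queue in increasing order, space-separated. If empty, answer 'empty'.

Answer: 34 44 52 59 82 90

Derivation:
push(25): heap contents = [25]
push(82): heap contents = [25, 82]
push(52): heap contents = [25, 52, 82]
push(44): heap contents = [25, 44, 52, 82]
push(34): heap contents = [25, 34, 44, 52, 82]
pop() → 25: heap contents = [34, 44, 52, 82]
push(59): heap contents = [34, 44, 52, 59, 82]
push(90): heap contents = [34, 44, 52, 59, 82, 90]
push(24): heap contents = [24, 34, 44, 52, 59, 82, 90]
pop() → 24: heap contents = [34, 44, 52, 59, 82, 90]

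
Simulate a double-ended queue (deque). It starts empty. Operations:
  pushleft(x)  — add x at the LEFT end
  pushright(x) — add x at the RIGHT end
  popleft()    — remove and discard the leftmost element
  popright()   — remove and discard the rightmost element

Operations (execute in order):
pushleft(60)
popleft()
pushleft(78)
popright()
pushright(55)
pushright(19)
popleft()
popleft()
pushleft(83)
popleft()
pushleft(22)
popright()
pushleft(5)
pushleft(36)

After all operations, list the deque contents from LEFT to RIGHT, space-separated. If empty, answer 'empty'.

Answer: 36 5

Derivation:
pushleft(60): [60]
popleft(): []
pushleft(78): [78]
popright(): []
pushright(55): [55]
pushright(19): [55, 19]
popleft(): [19]
popleft(): []
pushleft(83): [83]
popleft(): []
pushleft(22): [22]
popright(): []
pushleft(5): [5]
pushleft(36): [36, 5]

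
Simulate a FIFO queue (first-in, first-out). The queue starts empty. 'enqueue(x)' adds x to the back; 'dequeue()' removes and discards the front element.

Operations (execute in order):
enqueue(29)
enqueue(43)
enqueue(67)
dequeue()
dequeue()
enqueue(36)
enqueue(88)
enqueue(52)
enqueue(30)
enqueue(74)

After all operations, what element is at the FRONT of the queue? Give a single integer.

enqueue(29): queue = [29]
enqueue(43): queue = [29, 43]
enqueue(67): queue = [29, 43, 67]
dequeue(): queue = [43, 67]
dequeue(): queue = [67]
enqueue(36): queue = [67, 36]
enqueue(88): queue = [67, 36, 88]
enqueue(52): queue = [67, 36, 88, 52]
enqueue(30): queue = [67, 36, 88, 52, 30]
enqueue(74): queue = [67, 36, 88, 52, 30, 74]

Answer: 67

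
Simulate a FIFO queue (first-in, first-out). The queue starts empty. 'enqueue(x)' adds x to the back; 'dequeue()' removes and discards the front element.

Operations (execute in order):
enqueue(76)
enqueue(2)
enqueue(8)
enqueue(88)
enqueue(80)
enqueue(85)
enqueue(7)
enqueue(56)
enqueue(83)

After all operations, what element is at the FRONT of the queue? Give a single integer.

enqueue(76): queue = [76]
enqueue(2): queue = [76, 2]
enqueue(8): queue = [76, 2, 8]
enqueue(88): queue = [76, 2, 8, 88]
enqueue(80): queue = [76, 2, 8, 88, 80]
enqueue(85): queue = [76, 2, 8, 88, 80, 85]
enqueue(7): queue = [76, 2, 8, 88, 80, 85, 7]
enqueue(56): queue = [76, 2, 8, 88, 80, 85, 7, 56]
enqueue(83): queue = [76, 2, 8, 88, 80, 85, 7, 56, 83]

Answer: 76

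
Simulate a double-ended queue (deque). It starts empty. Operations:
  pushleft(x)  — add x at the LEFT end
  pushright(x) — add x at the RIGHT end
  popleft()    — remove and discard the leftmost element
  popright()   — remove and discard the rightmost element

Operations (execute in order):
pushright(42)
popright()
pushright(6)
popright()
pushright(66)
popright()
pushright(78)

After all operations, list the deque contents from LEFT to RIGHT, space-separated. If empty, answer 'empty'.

pushright(42): [42]
popright(): []
pushright(6): [6]
popright(): []
pushright(66): [66]
popright(): []
pushright(78): [78]

Answer: 78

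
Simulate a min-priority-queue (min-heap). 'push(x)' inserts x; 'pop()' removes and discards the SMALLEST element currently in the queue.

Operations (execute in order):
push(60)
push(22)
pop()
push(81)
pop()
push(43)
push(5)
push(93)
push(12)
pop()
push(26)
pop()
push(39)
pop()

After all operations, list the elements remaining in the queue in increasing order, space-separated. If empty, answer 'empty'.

push(60): heap contents = [60]
push(22): heap contents = [22, 60]
pop() → 22: heap contents = [60]
push(81): heap contents = [60, 81]
pop() → 60: heap contents = [81]
push(43): heap contents = [43, 81]
push(5): heap contents = [5, 43, 81]
push(93): heap contents = [5, 43, 81, 93]
push(12): heap contents = [5, 12, 43, 81, 93]
pop() → 5: heap contents = [12, 43, 81, 93]
push(26): heap contents = [12, 26, 43, 81, 93]
pop() → 12: heap contents = [26, 43, 81, 93]
push(39): heap contents = [26, 39, 43, 81, 93]
pop() → 26: heap contents = [39, 43, 81, 93]

Answer: 39 43 81 93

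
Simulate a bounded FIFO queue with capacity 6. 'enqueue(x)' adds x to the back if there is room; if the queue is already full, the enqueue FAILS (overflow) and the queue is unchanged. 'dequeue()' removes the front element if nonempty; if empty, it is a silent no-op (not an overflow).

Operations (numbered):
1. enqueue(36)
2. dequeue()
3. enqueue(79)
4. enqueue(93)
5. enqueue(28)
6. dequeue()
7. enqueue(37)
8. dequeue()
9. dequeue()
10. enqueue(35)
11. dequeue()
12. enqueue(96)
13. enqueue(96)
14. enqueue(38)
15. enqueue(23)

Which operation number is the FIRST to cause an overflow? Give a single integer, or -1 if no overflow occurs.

Answer: -1

Derivation:
1. enqueue(36): size=1
2. dequeue(): size=0
3. enqueue(79): size=1
4. enqueue(93): size=2
5. enqueue(28): size=3
6. dequeue(): size=2
7. enqueue(37): size=3
8. dequeue(): size=2
9. dequeue(): size=1
10. enqueue(35): size=2
11. dequeue(): size=1
12. enqueue(96): size=2
13. enqueue(96): size=3
14. enqueue(38): size=4
15. enqueue(23): size=5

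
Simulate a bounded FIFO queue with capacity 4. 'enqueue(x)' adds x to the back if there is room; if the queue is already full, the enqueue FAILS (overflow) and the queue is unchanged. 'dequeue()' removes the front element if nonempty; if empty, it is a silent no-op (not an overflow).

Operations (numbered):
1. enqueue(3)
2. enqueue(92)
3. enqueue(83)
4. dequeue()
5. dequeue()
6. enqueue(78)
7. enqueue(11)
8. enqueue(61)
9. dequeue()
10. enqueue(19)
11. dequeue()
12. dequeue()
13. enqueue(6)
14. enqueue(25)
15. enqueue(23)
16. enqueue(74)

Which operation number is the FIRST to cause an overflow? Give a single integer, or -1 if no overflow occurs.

Answer: 15

Derivation:
1. enqueue(3): size=1
2. enqueue(92): size=2
3. enqueue(83): size=3
4. dequeue(): size=2
5. dequeue(): size=1
6. enqueue(78): size=2
7. enqueue(11): size=3
8. enqueue(61): size=4
9. dequeue(): size=3
10. enqueue(19): size=4
11. dequeue(): size=3
12. dequeue(): size=2
13. enqueue(6): size=3
14. enqueue(25): size=4
15. enqueue(23): size=4=cap → OVERFLOW (fail)
16. enqueue(74): size=4=cap → OVERFLOW (fail)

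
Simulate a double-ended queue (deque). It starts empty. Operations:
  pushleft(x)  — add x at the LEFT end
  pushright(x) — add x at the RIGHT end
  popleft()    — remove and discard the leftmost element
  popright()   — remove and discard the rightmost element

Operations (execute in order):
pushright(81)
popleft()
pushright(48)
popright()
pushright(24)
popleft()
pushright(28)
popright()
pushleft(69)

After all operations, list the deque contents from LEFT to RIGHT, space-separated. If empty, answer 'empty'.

Answer: 69

Derivation:
pushright(81): [81]
popleft(): []
pushright(48): [48]
popright(): []
pushright(24): [24]
popleft(): []
pushright(28): [28]
popright(): []
pushleft(69): [69]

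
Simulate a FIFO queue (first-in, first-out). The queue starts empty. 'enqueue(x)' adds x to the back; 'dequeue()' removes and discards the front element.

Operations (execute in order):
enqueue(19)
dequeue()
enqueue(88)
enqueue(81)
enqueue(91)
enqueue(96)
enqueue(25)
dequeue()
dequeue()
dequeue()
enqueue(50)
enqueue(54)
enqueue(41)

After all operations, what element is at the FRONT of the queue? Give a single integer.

Answer: 96

Derivation:
enqueue(19): queue = [19]
dequeue(): queue = []
enqueue(88): queue = [88]
enqueue(81): queue = [88, 81]
enqueue(91): queue = [88, 81, 91]
enqueue(96): queue = [88, 81, 91, 96]
enqueue(25): queue = [88, 81, 91, 96, 25]
dequeue(): queue = [81, 91, 96, 25]
dequeue(): queue = [91, 96, 25]
dequeue(): queue = [96, 25]
enqueue(50): queue = [96, 25, 50]
enqueue(54): queue = [96, 25, 50, 54]
enqueue(41): queue = [96, 25, 50, 54, 41]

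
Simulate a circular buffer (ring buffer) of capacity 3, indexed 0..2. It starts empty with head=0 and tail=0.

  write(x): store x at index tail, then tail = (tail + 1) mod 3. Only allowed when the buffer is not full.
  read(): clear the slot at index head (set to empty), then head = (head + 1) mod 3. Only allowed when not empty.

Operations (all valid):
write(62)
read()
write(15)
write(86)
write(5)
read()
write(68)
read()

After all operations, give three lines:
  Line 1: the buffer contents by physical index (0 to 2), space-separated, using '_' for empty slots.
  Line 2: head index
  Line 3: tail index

Answer: 5 68 _
0
2

Derivation:
write(62): buf=[62 _ _], head=0, tail=1, size=1
read(): buf=[_ _ _], head=1, tail=1, size=0
write(15): buf=[_ 15 _], head=1, tail=2, size=1
write(86): buf=[_ 15 86], head=1, tail=0, size=2
write(5): buf=[5 15 86], head=1, tail=1, size=3
read(): buf=[5 _ 86], head=2, tail=1, size=2
write(68): buf=[5 68 86], head=2, tail=2, size=3
read(): buf=[5 68 _], head=0, tail=2, size=2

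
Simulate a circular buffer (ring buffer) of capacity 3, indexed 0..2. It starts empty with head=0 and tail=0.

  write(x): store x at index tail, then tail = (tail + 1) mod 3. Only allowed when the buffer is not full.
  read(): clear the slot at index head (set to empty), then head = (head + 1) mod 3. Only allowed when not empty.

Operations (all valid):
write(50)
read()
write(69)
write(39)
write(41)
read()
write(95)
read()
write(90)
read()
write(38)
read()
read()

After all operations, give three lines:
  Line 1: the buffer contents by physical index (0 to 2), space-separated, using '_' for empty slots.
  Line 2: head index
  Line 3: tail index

Answer: 38 _ _
0
1

Derivation:
write(50): buf=[50 _ _], head=0, tail=1, size=1
read(): buf=[_ _ _], head=1, tail=1, size=0
write(69): buf=[_ 69 _], head=1, tail=2, size=1
write(39): buf=[_ 69 39], head=1, tail=0, size=2
write(41): buf=[41 69 39], head=1, tail=1, size=3
read(): buf=[41 _ 39], head=2, tail=1, size=2
write(95): buf=[41 95 39], head=2, tail=2, size=3
read(): buf=[41 95 _], head=0, tail=2, size=2
write(90): buf=[41 95 90], head=0, tail=0, size=3
read(): buf=[_ 95 90], head=1, tail=0, size=2
write(38): buf=[38 95 90], head=1, tail=1, size=3
read(): buf=[38 _ 90], head=2, tail=1, size=2
read(): buf=[38 _ _], head=0, tail=1, size=1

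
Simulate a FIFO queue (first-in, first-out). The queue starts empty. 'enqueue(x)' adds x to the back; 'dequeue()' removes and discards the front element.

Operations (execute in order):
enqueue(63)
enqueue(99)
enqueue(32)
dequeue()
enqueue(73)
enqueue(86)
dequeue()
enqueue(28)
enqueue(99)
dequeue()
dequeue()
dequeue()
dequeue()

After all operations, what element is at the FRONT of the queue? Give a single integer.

Answer: 99

Derivation:
enqueue(63): queue = [63]
enqueue(99): queue = [63, 99]
enqueue(32): queue = [63, 99, 32]
dequeue(): queue = [99, 32]
enqueue(73): queue = [99, 32, 73]
enqueue(86): queue = [99, 32, 73, 86]
dequeue(): queue = [32, 73, 86]
enqueue(28): queue = [32, 73, 86, 28]
enqueue(99): queue = [32, 73, 86, 28, 99]
dequeue(): queue = [73, 86, 28, 99]
dequeue(): queue = [86, 28, 99]
dequeue(): queue = [28, 99]
dequeue(): queue = [99]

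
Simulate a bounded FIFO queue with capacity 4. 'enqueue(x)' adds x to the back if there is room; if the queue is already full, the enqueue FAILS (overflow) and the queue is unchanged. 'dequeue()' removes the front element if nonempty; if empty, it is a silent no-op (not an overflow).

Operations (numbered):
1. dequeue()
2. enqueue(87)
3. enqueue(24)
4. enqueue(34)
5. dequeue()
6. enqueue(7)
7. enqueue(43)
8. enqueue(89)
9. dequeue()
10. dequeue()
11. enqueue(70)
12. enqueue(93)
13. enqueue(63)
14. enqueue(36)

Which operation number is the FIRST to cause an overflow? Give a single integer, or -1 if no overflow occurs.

1. dequeue(): empty, no-op, size=0
2. enqueue(87): size=1
3. enqueue(24): size=2
4. enqueue(34): size=3
5. dequeue(): size=2
6. enqueue(7): size=3
7. enqueue(43): size=4
8. enqueue(89): size=4=cap → OVERFLOW (fail)
9. dequeue(): size=3
10. dequeue(): size=2
11. enqueue(70): size=3
12. enqueue(93): size=4
13. enqueue(63): size=4=cap → OVERFLOW (fail)
14. enqueue(36): size=4=cap → OVERFLOW (fail)

Answer: 8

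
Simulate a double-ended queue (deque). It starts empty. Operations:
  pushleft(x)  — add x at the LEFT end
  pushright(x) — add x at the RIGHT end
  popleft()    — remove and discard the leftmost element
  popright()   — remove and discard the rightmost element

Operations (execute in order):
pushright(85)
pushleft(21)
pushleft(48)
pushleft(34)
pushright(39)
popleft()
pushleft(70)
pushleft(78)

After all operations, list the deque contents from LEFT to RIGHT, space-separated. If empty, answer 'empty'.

pushright(85): [85]
pushleft(21): [21, 85]
pushleft(48): [48, 21, 85]
pushleft(34): [34, 48, 21, 85]
pushright(39): [34, 48, 21, 85, 39]
popleft(): [48, 21, 85, 39]
pushleft(70): [70, 48, 21, 85, 39]
pushleft(78): [78, 70, 48, 21, 85, 39]

Answer: 78 70 48 21 85 39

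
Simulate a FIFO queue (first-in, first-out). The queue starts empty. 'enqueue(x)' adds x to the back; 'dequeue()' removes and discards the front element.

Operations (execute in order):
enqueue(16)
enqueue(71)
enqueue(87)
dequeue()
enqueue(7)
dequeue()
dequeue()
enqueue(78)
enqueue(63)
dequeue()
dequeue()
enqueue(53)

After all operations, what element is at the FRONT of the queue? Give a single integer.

Answer: 63

Derivation:
enqueue(16): queue = [16]
enqueue(71): queue = [16, 71]
enqueue(87): queue = [16, 71, 87]
dequeue(): queue = [71, 87]
enqueue(7): queue = [71, 87, 7]
dequeue(): queue = [87, 7]
dequeue(): queue = [7]
enqueue(78): queue = [7, 78]
enqueue(63): queue = [7, 78, 63]
dequeue(): queue = [78, 63]
dequeue(): queue = [63]
enqueue(53): queue = [63, 53]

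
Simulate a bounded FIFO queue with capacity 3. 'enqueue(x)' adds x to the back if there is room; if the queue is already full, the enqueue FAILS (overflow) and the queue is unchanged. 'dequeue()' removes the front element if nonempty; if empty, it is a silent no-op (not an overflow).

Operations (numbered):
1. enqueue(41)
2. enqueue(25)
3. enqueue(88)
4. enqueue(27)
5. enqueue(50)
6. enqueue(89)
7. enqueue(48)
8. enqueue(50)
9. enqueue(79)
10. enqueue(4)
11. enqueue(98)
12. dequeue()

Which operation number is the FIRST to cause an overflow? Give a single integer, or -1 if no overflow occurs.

Answer: 4

Derivation:
1. enqueue(41): size=1
2. enqueue(25): size=2
3. enqueue(88): size=3
4. enqueue(27): size=3=cap → OVERFLOW (fail)
5. enqueue(50): size=3=cap → OVERFLOW (fail)
6. enqueue(89): size=3=cap → OVERFLOW (fail)
7. enqueue(48): size=3=cap → OVERFLOW (fail)
8. enqueue(50): size=3=cap → OVERFLOW (fail)
9. enqueue(79): size=3=cap → OVERFLOW (fail)
10. enqueue(4): size=3=cap → OVERFLOW (fail)
11. enqueue(98): size=3=cap → OVERFLOW (fail)
12. dequeue(): size=2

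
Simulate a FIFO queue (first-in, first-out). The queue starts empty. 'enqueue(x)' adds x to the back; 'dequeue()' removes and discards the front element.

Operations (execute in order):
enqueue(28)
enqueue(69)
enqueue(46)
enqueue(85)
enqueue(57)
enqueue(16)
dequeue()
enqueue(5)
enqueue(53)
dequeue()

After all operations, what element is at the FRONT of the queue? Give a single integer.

Answer: 46

Derivation:
enqueue(28): queue = [28]
enqueue(69): queue = [28, 69]
enqueue(46): queue = [28, 69, 46]
enqueue(85): queue = [28, 69, 46, 85]
enqueue(57): queue = [28, 69, 46, 85, 57]
enqueue(16): queue = [28, 69, 46, 85, 57, 16]
dequeue(): queue = [69, 46, 85, 57, 16]
enqueue(5): queue = [69, 46, 85, 57, 16, 5]
enqueue(53): queue = [69, 46, 85, 57, 16, 5, 53]
dequeue(): queue = [46, 85, 57, 16, 5, 53]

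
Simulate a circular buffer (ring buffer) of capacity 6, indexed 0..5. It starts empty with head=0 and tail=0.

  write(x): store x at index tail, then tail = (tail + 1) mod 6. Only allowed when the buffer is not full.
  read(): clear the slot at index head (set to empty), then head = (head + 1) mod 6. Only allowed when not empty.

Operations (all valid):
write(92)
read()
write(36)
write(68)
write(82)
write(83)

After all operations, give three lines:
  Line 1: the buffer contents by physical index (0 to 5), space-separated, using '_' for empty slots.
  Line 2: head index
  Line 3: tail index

write(92): buf=[92 _ _ _ _ _], head=0, tail=1, size=1
read(): buf=[_ _ _ _ _ _], head=1, tail=1, size=0
write(36): buf=[_ 36 _ _ _ _], head=1, tail=2, size=1
write(68): buf=[_ 36 68 _ _ _], head=1, tail=3, size=2
write(82): buf=[_ 36 68 82 _ _], head=1, tail=4, size=3
write(83): buf=[_ 36 68 82 83 _], head=1, tail=5, size=4

Answer: _ 36 68 82 83 _
1
5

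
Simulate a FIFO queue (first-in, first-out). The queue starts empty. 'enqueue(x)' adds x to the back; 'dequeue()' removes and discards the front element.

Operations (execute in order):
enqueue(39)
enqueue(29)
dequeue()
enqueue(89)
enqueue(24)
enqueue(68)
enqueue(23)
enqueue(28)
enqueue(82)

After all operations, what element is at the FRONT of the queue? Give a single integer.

Answer: 29

Derivation:
enqueue(39): queue = [39]
enqueue(29): queue = [39, 29]
dequeue(): queue = [29]
enqueue(89): queue = [29, 89]
enqueue(24): queue = [29, 89, 24]
enqueue(68): queue = [29, 89, 24, 68]
enqueue(23): queue = [29, 89, 24, 68, 23]
enqueue(28): queue = [29, 89, 24, 68, 23, 28]
enqueue(82): queue = [29, 89, 24, 68, 23, 28, 82]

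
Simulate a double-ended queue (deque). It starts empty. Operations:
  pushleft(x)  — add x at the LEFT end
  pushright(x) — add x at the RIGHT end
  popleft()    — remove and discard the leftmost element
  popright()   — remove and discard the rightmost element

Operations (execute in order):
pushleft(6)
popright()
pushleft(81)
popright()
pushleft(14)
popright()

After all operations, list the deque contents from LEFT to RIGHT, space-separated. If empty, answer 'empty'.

pushleft(6): [6]
popright(): []
pushleft(81): [81]
popright(): []
pushleft(14): [14]
popright(): []

Answer: empty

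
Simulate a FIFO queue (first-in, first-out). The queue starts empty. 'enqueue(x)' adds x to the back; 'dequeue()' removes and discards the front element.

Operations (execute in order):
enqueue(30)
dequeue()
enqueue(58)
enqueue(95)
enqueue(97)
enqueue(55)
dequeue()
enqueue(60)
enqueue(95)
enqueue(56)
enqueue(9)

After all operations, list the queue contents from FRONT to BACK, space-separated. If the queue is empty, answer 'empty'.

enqueue(30): [30]
dequeue(): []
enqueue(58): [58]
enqueue(95): [58, 95]
enqueue(97): [58, 95, 97]
enqueue(55): [58, 95, 97, 55]
dequeue(): [95, 97, 55]
enqueue(60): [95, 97, 55, 60]
enqueue(95): [95, 97, 55, 60, 95]
enqueue(56): [95, 97, 55, 60, 95, 56]
enqueue(9): [95, 97, 55, 60, 95, 56, 9]

Answer: 95 97 55 60 95 56 9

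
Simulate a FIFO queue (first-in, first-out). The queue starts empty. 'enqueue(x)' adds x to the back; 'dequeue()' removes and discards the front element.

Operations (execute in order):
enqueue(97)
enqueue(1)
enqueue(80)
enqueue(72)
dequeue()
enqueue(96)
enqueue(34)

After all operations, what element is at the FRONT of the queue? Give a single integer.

enqueue(97): queue = [97]
enqueue(1): queue = [97, 1]
enqueue(80): queue = [97, 1, 80]
enqueue(72): queue = [97, 1, 80, 72]
dequeue(): queue = [1, 80, 72]
enqueue(96): queue = [1, 80, 72, 96]
enqueue(34): queue = [1, 80, 72, 96, 34]

Answer: 1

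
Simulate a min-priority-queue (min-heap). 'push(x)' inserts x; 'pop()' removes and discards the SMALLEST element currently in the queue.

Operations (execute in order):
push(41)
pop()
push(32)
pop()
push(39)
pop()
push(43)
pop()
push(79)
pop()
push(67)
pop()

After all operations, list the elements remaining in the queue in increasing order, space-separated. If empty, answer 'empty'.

push(41): heap contents = [41]
pop() → 41: heap contents = []
push(32): heap contents = [32]
pop() → 32: heap contents = []
push(39): heap contents = [39]
pop() → 39: heap contents = []
push(43): heap contents = [43]
pop() → 43: heap contents = []
push(79): heap contents = [79]
pop() → 79: heap contents = []
push(67): heap contents = [67]
pop() → 67: heap contents = []

Answer: empty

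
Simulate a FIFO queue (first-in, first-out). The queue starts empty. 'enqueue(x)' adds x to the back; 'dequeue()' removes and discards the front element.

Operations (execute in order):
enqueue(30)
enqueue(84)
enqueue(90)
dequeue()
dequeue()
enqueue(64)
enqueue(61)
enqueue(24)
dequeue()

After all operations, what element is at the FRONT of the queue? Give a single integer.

Answer: 64

Derivation:
enqueue(30): queue = [30]
enqueue(84): queue = [30, 84]
enqueue(90): queue = [30, 84, 90]
dequeue(): queue = [84, 90]
dequeue(): queue = [90]
enqueue(64): queue = [90, 64]
enqueue(61): queue = [90, 64, 61]
enqueue(24): queue = [90, 64, 61, 24]
dequeue(): queue = [64, 61, 24]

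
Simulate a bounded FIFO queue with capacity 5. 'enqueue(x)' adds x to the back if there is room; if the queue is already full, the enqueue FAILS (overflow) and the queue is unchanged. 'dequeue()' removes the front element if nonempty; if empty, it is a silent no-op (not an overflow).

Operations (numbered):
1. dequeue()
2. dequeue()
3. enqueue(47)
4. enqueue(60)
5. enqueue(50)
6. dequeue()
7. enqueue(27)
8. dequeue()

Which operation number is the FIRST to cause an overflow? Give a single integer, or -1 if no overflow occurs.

Answer: -1

Derivation:
1. dequeue(): empty, no-op, size=0
2. dequeue(): empty, no-op, size=0
3. enqueue(47): size=1
4. enqueue(60): size=2
5. enqueue(50): size=3
6. dequeue(): size=2
7. enqueue(27): size=3
8. dequeue(): size=2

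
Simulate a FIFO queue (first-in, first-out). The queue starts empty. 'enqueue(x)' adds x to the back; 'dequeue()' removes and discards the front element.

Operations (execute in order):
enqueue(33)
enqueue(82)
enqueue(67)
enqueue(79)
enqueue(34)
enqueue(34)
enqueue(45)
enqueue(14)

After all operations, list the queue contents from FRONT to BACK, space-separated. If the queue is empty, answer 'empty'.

enqueue(33): [33]
enqueue(82): [33, 82]
enqueue(67): [33, 82, 67]
enqueue(79): [33, 82, 67, 79]
enqueue(34): [33, 82, 67, 79, 34]
enqueue(34): [33, 82, 67, 79, 34, 34]
enqueue(45): [33, 82, 67, 79, 34, 34, 45]
enqueue(14): [33, 82, 67, 79, 34, 34, 45, 14]

Answer: 33 82 67 79 34 34 45 14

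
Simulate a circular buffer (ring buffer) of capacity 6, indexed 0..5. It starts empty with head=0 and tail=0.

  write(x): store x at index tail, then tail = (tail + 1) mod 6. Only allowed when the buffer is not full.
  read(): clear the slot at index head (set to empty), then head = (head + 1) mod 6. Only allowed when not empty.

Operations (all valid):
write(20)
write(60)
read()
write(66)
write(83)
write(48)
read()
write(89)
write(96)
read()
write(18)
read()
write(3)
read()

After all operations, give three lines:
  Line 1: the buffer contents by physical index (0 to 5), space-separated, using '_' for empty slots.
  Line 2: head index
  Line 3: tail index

Answer: 96 18 3 _ _ 89
5
3

Derivation:
write(20): buf=[20 _ _ _ _ _], head=0, tail=1, size=1
write(60): buf=[20 60 _ _ _ _], head=0, tail=2, size=2
read(): buf=[_ 60 _ _ _ _], head=1, tail=2, size=1
write(66): buf=[_ 60 66 _ _ _], head=1, tail=3, size=2
write(83): buf=[_ 60 66 83 _ _], head=1, tail=4, size=3
write(48): buf=[_ 60 66 83 48 _], head=1, tail=5, size=4
read(): buf=[_ _ 66 83 48 _], head=2, tail=5, size=3
write(89): buf=[_ _ 66 83 48 89], head=2, tail=0, size=4
write(96): buf=[96 _ 66 83 48 89], head=2, tail=1, size=5
read(): buf=[96 _ _ 83 48 89], head=3, tail=1, size=4
write(18): buf=[96 18 _ 83 48 89], head=3, tail=2, size=5
read(): buf=[96 18 _ _ 48 89], head=4, tail=2, size=4
write(3): buf=[96 18 3 _ 48 89], head=4, tail=3, size=5
read(): buf=[96 18 3 _ _ 89], head=5, tail=3, size=4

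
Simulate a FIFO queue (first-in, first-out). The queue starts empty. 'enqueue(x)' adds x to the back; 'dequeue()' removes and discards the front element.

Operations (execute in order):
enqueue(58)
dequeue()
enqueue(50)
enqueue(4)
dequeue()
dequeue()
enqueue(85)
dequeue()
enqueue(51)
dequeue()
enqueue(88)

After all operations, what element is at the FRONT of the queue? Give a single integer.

Answer: 88

Derivation:
enqueue(58): queue = [58]
dequeue(): queue = []
enqueue(50): queue = [50]
enqueue(4): queue = [50, 4]
dequeue(): queue = [4]
dequeue(): queue = []
enqueue(85): queue = [85]
dequeue(): queue = []
enqueue(51): queue = [51]
dequeue(): queue = []
enqueue(88): queue = [88]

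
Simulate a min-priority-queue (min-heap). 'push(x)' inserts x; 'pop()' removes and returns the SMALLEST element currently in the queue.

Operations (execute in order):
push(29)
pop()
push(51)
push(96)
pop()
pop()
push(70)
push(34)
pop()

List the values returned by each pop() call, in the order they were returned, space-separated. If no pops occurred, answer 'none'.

Answer: 29 51 96 34

Derivation:
push(29): heap contents = [29]
pop() → 29: heap contents = []
push(51): heap contents = [51]
push(96): heap contents = [51, 96]
pop() → 51: heap contents = [96]
pop() → 96: heap contents = []
push(70): heap contents = [70]
push(34): heap contents = [34, 70]
pop() → 34: heap contents = [70]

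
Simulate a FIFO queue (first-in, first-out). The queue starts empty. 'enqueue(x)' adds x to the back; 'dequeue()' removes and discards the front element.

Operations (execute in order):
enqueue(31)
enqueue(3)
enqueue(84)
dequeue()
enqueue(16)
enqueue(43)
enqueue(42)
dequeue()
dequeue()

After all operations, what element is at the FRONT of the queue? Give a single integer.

Answer: 16

Derivation:
enqueue(31): queue = [31]
enqueue(3): queue = [31, 3]
enqueue(84): queue = [31, 3, 84]
dequeue(): queue = [3, 84]
enqueue(16): queue = [3, 84, 16]
enqueue(43): queue = [3, 84, 16, 43]
enqueue(42): queue = [3, 84, 16, 43, 42]
dequeue(): queue = [84, 16, 43, 42]
dequeue(): queue = [16, 43, 42]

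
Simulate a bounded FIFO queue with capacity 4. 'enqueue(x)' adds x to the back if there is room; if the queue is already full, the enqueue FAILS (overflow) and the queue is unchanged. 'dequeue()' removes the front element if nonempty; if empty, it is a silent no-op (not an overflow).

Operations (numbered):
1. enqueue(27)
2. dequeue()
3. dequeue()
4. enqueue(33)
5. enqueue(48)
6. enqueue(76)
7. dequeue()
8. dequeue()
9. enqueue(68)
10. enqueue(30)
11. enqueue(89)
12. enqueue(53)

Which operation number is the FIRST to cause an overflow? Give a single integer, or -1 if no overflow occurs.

1. enqueue(27): size=1
2. dequeue(): size=0
3. dequeue(): empty, no-op, size=0
4. enqueue(33): size=1
5. enqueue(48): size=2
6. enqueue(76): size=3
7. dequeue(): size=2
8. dequeue(): size=1
9. enqueue(68): size=2
10. enqueue(30): size=3
11. enqueue(89): size=4
12. enqueue(53): size=4=cap → OVERFLOW (fail)

Answer: 12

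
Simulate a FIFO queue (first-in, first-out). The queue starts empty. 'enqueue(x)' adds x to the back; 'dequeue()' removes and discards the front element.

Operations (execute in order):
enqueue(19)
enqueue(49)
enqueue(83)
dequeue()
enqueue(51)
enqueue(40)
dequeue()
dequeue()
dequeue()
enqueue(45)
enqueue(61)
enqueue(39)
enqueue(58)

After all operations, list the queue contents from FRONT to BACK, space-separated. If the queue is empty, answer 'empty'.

Answer: 40 45 61 39 58

Derivation:
enqueue(19): [19]
enqueue(49): [19, 49]
enqueue(83): [19, 49, 83]
dequeue(): [49, 83]
enqueue(51): [49, 83, 51]
enqueue(40): [49, 83, 51, 40]
dequeue(): [83, 51, 40]
dequeue(): [51, 40]
dequeue(): [40]
enqueue(45): [40, 45]
enqueue(61): [40, 45, 61]
enqueue(39): [40, 45, 61, 39]
enqueue(58): [40, 45, 61, 39, 58]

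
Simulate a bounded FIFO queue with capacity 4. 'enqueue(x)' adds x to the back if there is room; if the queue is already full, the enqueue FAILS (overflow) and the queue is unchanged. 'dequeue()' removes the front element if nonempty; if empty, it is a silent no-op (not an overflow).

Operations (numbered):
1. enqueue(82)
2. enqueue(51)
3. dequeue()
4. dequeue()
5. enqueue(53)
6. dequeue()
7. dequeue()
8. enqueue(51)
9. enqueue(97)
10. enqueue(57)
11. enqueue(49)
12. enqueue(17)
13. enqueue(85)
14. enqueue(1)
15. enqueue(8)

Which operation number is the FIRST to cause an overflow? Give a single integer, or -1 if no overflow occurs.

Answer: 12

Derivation:
1. enqueue(82): size=1
2. enqueue(51): size=2
3. dequeue(): size=1
4. dequeue(): size=0
5. enqueue(53): size=1
6. dequeue(): size=0
7. dequeue(): empty, no-op, size=0
8. enqueue(51): size=1
9. enqueue(97): size=2
10. enqueue(57): size=3
11. enqueue(49): size=4
12. enqueue(17): size=4=cap → OVERFLOW (fail)
13. enqueue(85): size=4=cap → OVERFLOW (fail)
14. enqueue(1): size=4=cap → OVERFLOW (fail)
15. enqueue(8): size=4=cap → OVERFLOW (fail)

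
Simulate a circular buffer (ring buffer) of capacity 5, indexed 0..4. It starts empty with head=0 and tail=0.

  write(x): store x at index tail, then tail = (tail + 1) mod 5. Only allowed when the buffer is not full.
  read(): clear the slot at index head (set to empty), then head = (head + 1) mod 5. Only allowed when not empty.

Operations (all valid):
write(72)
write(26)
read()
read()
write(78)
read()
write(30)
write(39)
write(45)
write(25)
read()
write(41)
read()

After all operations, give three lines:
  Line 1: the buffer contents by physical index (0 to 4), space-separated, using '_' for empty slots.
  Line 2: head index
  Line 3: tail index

write(72): buf=[72 _ _ _ _], head=0, tail=1, size=1
write(26): buf=[72 26 _ _ _], head=0, tail=2, size=2
read(): buf=[_ 26 _ _ _], head=1, tail=2, size=1
read(): buf=[_ _ _ _ _], head=2, tail=2, size=0
write(78): buf=[_ _ 78 _ _], head=2, tail=3, size=1
read(): buf=[_ _ _ _ _], head=3, tail=3, size=0
write(30): buf=[_ _ _ 30 _], head=3, tail=4, size=1
write(39): buf=[_ _ _ 30 39], head=3, tail=0, size=2
write(45): buf=[45 _ _ 30 39], head=3, tail=1, size=3
write(25): buf=[45 25 _ 30 39], head=3, tail=2, size=4
read(): buf=[45 25 _ _ 39], head=4, tail=2, size=3
write(41): buf=[45 25 41 _ 39], head=4, tail=3, size=4
read(): buf=[45 25 41 _ _], head=0, tail=3, size=3

Answer: 45 25 41 _ _
0
3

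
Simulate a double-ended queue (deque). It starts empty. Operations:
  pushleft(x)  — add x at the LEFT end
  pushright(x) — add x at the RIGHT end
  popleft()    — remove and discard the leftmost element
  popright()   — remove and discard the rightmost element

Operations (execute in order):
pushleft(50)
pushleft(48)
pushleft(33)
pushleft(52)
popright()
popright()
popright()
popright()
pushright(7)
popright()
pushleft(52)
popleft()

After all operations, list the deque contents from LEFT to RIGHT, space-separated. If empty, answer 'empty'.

pushleft(50): [50]
pushleft(48): [48, 50]
pushleft(33): [33, 48, 50]
pushleft(52): [52, 33, 48, 50]
popright(): [52, 33, 48]
popright(): [52, 33]
popright(): [52]
popright(): []
pushright(7): [7]
popright(): []
pushleft(52): [52]
popleft(): []

Answer: empty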